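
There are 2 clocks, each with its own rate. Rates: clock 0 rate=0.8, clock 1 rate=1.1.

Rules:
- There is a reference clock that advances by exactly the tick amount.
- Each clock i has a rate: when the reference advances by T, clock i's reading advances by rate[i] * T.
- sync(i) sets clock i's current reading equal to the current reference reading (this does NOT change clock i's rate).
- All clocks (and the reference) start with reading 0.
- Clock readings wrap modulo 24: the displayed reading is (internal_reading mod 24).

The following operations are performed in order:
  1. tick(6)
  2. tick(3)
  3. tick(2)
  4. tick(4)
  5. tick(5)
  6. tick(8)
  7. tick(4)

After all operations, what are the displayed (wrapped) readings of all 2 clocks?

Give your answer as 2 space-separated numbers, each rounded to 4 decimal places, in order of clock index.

Answer: 1.6000 11.2000

Derivation:
After op 1 tick(6): ref=6.0000 raw=[4.8000 6.6000]
After op 2 tick(3): ref=9.0000 raw=[7.2000 9.9000]
After op 3 tick(2): ref=11.0000 raw=[8.8000 12.1000]
After op 4 tick(4): ref=15.0000 raw=[12.0000 16.5000]
After op 5 tick(5): ref=20.0000 raw=[16.0000 22.0000]
After op 6 tick(8): ref=28.0000 raw=[22.4000 30.8000]
After op 7 tick(4): ref=32.0000 raw=[25.6000 35.2000]
Wrap final raw readings (mod 24): 25.6000 mod 24 = 1.6000; 35.2000 mod 24 = 11.2000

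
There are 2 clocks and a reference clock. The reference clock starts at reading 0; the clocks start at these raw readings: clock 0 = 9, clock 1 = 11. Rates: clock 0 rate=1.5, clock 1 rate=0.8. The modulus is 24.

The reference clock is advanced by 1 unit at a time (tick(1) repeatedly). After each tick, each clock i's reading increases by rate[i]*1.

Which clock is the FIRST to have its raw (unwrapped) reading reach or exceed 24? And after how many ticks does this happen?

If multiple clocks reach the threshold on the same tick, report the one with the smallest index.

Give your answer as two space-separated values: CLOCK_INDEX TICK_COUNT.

Answer: 0 10

Derivation:
clock 0: start=9, rate=1.5, needs 24-9 = 15; ticks = ceil(15/1.5) = ceil(10.0000) = 10; reading at tick 10 = 9 + 1.5*10 = 24.0000
clock 1: start=11, rate=0.8, needs 24-11 = 13; ticks = ceil(13/0.8) = ceil(16.2500) = 17; reading at tick 17 = 11 + 0.8*17 = 24.6000
Minimum tick count = 10; winners = [0]; smallest index = 0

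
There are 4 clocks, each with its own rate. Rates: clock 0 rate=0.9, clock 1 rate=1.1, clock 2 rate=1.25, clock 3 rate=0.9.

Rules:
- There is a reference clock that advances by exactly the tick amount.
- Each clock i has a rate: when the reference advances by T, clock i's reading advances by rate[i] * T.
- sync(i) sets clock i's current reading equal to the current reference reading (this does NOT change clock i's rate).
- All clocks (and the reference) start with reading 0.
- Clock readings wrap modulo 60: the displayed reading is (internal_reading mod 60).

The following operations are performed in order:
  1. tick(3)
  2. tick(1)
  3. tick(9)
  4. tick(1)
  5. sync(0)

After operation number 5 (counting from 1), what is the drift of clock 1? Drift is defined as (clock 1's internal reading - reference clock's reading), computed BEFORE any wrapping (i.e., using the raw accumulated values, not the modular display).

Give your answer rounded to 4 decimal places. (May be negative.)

After op 1 tick(3): ref=3.0000 raw=[2.7000 3.3000 3.7500 2.7000]
After op 2 tick(1): ref=4.0000 raw=[3.6000 4.4000 5.0000 3.6000]
After op 3 tick(9): ref=13.0000 raw=[11.7000 14.3000 16.2500 11.7000]
After op 4 tick(1): ref=14.0000 raw=[12.6000 15.4000 17.5000 12.6000]
After op 5 sync(0): ref=14.0000 raw=[14.0000 15.4000 17.5000 12.6000]
Drift of clock 1 after op 5: 15.4000 - 14.0000 = 1.4000

Answer: 1.4000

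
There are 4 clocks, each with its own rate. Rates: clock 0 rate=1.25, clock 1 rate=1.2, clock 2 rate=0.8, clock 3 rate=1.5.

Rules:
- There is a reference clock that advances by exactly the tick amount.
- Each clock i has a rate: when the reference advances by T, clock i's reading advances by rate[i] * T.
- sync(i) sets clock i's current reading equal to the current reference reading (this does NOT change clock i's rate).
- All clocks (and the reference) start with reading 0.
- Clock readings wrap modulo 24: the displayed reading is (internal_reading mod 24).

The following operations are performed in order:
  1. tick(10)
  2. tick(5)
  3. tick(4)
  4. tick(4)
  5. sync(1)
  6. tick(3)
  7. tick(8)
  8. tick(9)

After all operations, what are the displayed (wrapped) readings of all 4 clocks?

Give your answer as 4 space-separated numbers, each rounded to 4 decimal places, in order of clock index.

After op 1 tick(10): ref=10.0000 raw=[12.5000 12.0000 8.0000 15.0000]
After op 2 tick(5): ref=15.0000 raw=[18.7500 18.0000 12.0000 22.5000]
After op 3 tick(4): ref=19.0000 raw=[23.7500 22.8000 15.2000 28.5000]
After op 4 tick(4): ref=23.0000 raw=[28.7500 27.6000 18.4000 34.5000]
After op 5 sync(1): ref=23.0000 raw=[28.7500 23.0000 18.4000 34.5000]
After op 6 tick(3): ref=26.0000 raw=[32.5000 26.6000 20.8000 39.0000]
After op 7 tick(8): ref=34.0000 raw=[42.5000 36.2000 27.2000 51.0000]
After op 8 tick(9): ref=43.0000 raw=[53.7500 47.0000 34.4000 64.5000]
Wrap final raw readings (mod 24): 53.7500 mod 24 = 5.7500; 47.0000 mod 24 = 23.0000; 34.4000 mod 24 = 10.4000; 64.5000 mod 24 = 16.5000

Answer: 5.7500 23.0000 10.4000 16.5000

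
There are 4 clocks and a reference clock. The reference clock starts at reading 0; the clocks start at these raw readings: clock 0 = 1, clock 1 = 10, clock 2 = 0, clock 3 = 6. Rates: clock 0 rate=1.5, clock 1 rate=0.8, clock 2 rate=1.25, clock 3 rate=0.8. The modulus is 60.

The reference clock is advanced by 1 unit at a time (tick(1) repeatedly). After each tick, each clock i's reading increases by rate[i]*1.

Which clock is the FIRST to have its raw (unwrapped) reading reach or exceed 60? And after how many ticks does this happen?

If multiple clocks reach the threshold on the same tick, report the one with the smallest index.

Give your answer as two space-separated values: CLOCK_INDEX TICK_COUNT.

Answer: 0 40

Derivation:
clock 0: start=1, rate=1.5, needs 60-1 = 59; ticks = ceil(59/1.5) = ceil(39.3333) = 40; reading at tick 40 = 1 + 1.5*40 = 61.0000
clock 1: start=10, rate=0.8, needs 60-10 = 50; ticks = ceil(50/0.8) = ceil(62.5000) = 63; reading at tick 63 = 10 + 0.8*63 = 60.4000
clock 2: start=0, rate=1.25, needs 60-0 = 60; ticks = ceil(60/1.25) = ceil(48.0000) = 48; reading at tick 48 = 0 + 1.25*48 = 60.0000
clock 3: start=6, rate=0.8, needs 60-6 = 54; ticks = ceil(54/0.8) = ceil(67.5000) = 68; reading at tick 68 = 6 + 0.8*68 = 60.4000
Minimum tick count = 40; winners = [0]; smallest index = 0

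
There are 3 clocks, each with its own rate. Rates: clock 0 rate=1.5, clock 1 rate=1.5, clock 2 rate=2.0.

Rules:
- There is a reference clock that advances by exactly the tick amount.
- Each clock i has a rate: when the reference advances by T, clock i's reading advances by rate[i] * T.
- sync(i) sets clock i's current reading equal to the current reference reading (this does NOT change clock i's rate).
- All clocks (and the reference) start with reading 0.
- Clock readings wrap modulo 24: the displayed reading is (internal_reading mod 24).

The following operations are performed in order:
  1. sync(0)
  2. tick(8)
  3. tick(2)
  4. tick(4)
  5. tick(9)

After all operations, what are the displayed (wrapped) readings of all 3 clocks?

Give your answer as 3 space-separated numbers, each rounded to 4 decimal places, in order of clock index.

After op 1 sync(0): ref=0.0000 raw=[0.0000 0.0000 0.0000]
After op 2 tick(8): ref=8.0000 raw=[12.0000 12.0000 16.0000]
After op 3 tick(2): ref=10.0000 raw=[15.0000 15.0000 20.0000]
After op 4 tick(4): ref=14.0000 raw=[21.0000 21.0000 28.0000]
After op 5 tick(9): ref=23.0000 raw=[34.5000 34.5000 46.0000]
Wrap final raw readings (mod 24): 34.5000 mod 24 = 10.5000; 34.5000 mod 24 = 10.5000; 46.0000 mod 24 = 22.0000

Answer: 10.5000 10.5000 22.0000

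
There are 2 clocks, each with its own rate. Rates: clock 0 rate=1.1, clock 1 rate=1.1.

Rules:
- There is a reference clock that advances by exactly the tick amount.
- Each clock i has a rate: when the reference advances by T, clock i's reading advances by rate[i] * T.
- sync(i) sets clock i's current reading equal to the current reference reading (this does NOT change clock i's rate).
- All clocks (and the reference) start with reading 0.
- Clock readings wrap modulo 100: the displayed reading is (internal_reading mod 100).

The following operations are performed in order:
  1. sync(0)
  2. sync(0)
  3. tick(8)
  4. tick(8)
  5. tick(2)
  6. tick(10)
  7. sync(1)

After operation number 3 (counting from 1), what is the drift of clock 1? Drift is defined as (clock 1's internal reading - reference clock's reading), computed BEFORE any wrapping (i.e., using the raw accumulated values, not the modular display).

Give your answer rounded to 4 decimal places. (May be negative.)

Answer: 0.8000

Derivation:
After op 1 sync(0): ref=0.0000 raw=[0.0000 0.0000]
After op 2 sync(0): ref=0.0000 raw=[0.0000 0.0000]
After op 3 tick(8): ref=8.0000 raw=[8.8000 8.8000]
Drift of clock 1 after op 3: 8.8000 - 8.0000 = 0.8000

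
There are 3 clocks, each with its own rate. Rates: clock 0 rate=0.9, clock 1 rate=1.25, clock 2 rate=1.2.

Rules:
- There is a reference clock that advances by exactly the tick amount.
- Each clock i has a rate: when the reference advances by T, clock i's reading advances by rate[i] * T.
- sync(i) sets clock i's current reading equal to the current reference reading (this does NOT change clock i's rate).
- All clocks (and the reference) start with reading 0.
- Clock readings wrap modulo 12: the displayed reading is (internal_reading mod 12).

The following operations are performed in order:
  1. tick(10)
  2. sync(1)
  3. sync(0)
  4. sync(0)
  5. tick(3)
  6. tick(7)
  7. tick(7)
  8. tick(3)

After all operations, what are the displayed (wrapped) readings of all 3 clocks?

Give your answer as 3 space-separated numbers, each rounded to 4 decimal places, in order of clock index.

Answer: 4.0000 11.0000 0.0000

Derivation:
After op 1 tick(10): ref=10.0000 raw=[9.0000 12.5000 12.0000]
After op 2 sync(1): ref=10.0000 raw=[9.0000 10.0000 12.0000]
After op 3 sync(0): ref=10.0000 raw=[10.0000 10.0000 12.0000]
After op 4 sync(0): ref=10.0000 raw=[10.0000 10.0000 12.0000]
After op 5 tick(3): ref=13.0000 raw=[12.7000 13.7500 15.6000]
After op 6 tick(7): ref=20.0000 raw=[19.0000 22.5000 24.0000]
After op 7 tick(7): ref=27.0000 raw=[25.3000 31.2500 32.4000]
After op 8 tick(3): ref=30.0000 raw=[28.0000 35.0000 36.0000]
Wrap final raw readings (mod 12): 28.0000 mod 12 = 4.0000; 35.0000 mod 12 = 11.0000; 36.0000 mod 12 = 0.0000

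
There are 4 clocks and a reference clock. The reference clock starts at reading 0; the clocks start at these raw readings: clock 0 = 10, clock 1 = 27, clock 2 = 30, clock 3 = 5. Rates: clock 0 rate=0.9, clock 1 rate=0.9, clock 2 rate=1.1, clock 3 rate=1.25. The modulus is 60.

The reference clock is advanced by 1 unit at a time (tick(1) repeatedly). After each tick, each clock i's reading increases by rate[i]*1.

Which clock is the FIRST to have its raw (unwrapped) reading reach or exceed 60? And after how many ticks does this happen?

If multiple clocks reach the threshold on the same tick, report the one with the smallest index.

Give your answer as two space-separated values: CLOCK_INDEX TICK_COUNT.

clock 0: start=10, rate=0.9, needs 60-10 = 50; ticks = ceil(50/0.9) = ceil(55.5556) = 56; reading at tick 56 = 10 + 0.9*56 = 60.4000
clock 1: start=27, rate=0.9, needs 60-27 = 33; ticks = ceil(33/0.9) = ceil(36.6667) = 37; reading at tick 37 = 27 + 0.9*37 = 60.3000
clock 2: start=30, rate=1.1, needs 60-30 = 30; ticks = ceil(30/1.1) = ceil(27.2727) = 28; reading at tick 28 = 30 + 1.1*28 = 60.8000
clock 3: start=5, rate=1.25, needs 60-5 = 55; ticks = ceil(55/1.25) = ceil(44.0000) = 44; reading at tick 44 = 5 + 1.25*44 = 60.0000
Minimum tick count = 28; winners = [2]; smallest index = 2

Answer: 2 28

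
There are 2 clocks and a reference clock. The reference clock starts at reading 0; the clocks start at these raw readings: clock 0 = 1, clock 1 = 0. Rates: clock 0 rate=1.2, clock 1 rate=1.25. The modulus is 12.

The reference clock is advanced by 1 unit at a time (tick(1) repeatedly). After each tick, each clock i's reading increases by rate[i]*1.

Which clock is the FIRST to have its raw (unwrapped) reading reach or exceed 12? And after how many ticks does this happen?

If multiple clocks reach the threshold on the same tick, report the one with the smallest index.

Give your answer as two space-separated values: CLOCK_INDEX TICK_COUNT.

clock 0: start=1, rate=1.2, needs 12-1 = 11; ticks = ceil(11/1.2) = ceil(9.1667) = 10; reading at tick 10 = 1 + 1.2*10 = 13.0000
clock 1: start=0, rate=1.25, needs 12-0 = 12; ticks = ceil(12/1.25) = ceil(9.6000) = 10; reading at tick 10 = 0 + 1.25*10 = 12.5000
Minimum tick count = 10; winners = [0, 1]; smallest index = 0

Answer: 0 10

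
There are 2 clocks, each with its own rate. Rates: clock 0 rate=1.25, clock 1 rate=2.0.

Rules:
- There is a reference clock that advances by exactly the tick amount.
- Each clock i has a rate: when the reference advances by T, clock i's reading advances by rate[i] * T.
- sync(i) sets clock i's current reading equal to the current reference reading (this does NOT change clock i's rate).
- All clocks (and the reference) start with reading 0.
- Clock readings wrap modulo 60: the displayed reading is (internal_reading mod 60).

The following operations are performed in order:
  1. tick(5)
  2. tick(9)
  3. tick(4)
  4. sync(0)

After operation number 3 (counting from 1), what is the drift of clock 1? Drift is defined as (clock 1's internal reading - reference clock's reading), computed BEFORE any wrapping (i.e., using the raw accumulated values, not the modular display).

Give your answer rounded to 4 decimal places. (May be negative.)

Answer: 18.0000

Derivation:
After op 1 tick(5): ref=5.0000 raw=[6.2500 10.0000]
After op 2 tick(9): ref=14.0000 raw=[17.5000 28.0000]
After op 3 tick(4): ref=18.0000 raw=[22.5000 36.0000]
Drift of clock 1 after op 3: 36.0000 - 18.0000 = 18.0000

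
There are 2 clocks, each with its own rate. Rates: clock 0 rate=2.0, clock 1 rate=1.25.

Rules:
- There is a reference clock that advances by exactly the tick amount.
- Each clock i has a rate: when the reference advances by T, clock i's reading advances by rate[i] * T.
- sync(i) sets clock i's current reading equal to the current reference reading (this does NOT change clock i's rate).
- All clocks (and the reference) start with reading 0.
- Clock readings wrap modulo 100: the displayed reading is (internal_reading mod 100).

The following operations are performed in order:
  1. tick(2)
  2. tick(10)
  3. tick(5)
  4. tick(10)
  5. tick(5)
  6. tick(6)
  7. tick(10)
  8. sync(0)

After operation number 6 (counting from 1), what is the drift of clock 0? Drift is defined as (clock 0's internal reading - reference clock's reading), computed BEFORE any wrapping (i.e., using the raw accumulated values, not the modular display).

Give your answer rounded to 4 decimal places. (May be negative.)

Answer: 38.0000

Derivation:
After op 1 tick(2): ref=2.0000 raw=[4.0000 2.5000]
After op 2 tick(10): ref=12.0000 raw=[24.0000 15.0000]
After op 3 tick(5): ref=17.0000 raw=[34.0000 21.2500]
After op 4 tick(10): ref=27.0000 raw=[54.0000 33.7500]
After op 5 tick(5): ref=32.0000 raw=[64.0000 40.0000]
After op 6 tick(6): ref=38.0000 raw=[76.0000 47.5000]
Drift of clock 0 after op 6: 76.0000 - 38.0000 = 38.0000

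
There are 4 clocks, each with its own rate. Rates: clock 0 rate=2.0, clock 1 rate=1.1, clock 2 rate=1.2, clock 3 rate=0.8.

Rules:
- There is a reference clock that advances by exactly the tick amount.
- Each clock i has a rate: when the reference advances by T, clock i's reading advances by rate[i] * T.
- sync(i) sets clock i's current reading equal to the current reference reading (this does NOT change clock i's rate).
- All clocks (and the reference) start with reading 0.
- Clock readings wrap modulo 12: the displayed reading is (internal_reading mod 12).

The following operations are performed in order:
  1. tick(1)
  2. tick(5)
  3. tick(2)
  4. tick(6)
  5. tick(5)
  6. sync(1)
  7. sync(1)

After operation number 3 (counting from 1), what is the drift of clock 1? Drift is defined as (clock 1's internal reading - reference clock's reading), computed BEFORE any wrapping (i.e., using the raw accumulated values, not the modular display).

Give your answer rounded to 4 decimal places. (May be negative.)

After op 1 tick(1): ref=1.0000 raw=[2.0000 1.1000 1.2000 0.8000]
After op 2 tick(5): ref=6.0000 raw=[12.0000 6.6000 7.2000 4.8000]
After op 3 tick(2): ref=8.0000 raw=[16.0000 8.8000 9.6000 6.4000]
Drift of clock 1 after op 3: 8.8000 - 8.0000 = 0.8000

Answer: 0.8000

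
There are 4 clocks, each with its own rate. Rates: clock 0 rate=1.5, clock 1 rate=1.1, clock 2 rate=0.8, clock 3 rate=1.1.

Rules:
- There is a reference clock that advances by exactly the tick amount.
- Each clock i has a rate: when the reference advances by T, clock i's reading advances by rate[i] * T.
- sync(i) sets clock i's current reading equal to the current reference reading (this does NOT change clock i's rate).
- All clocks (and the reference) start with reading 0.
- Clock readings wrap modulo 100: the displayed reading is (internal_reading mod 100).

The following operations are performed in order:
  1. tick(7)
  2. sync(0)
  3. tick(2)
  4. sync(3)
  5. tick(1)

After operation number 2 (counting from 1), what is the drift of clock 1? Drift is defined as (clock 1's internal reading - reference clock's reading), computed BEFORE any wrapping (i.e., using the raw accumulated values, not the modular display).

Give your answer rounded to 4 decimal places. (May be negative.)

Answer: 0.7000

Derivation:
After op 1 tick(7): ref=7.0000 raw=[10.5000 7.7000 5.6000 7.7000]
After op 2 sync(0): ref=7.0000 raw=[7.0000 7.7000 5.6000 7.7000]
Drift of clock 1 after op 2: 7.7000 - 7.0000 = 0.7000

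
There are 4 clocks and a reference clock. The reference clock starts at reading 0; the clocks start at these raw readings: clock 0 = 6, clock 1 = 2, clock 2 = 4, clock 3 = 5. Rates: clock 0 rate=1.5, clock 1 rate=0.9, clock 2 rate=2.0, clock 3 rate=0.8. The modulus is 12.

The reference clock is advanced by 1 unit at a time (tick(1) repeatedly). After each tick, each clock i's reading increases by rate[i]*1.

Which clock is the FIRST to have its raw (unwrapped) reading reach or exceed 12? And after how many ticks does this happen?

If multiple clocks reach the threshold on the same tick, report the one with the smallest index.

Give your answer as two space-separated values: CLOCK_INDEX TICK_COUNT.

clock 0: start=6, rate=1.5, needs 12-6 = 6; ticks = ceil(6/1.5) = ceil(4.0000) = 4; reading at tick 4 = 6 + 1.5*4 = 12.0000
clock 1: start=2, rate=0.9, needs 12-2 = 10; ticks = ceil(10/0.9) = ceil(11.1111) = 12; reading at tick 12 = 2 + 0.9*12 = 12.8000
clock 2: start=4, rate=2.0, needs 12-4 = 8; ticks = ceil(8/2.0) = ceil(4.0000) = 4; reading at tick 4 = 4 + 2.0*4 = 12.0000
clock 3: start=5, rate=0.8, needs 12-5 = 7; ticks = ceil(7/0.8) = ceil(8.7500) = 9; reading at tick 9 = 5 + 0.8*9 = 12.2000
Minimum tick count = 4; winners = [0, 2]; smallest index = 0

Answer: 0 4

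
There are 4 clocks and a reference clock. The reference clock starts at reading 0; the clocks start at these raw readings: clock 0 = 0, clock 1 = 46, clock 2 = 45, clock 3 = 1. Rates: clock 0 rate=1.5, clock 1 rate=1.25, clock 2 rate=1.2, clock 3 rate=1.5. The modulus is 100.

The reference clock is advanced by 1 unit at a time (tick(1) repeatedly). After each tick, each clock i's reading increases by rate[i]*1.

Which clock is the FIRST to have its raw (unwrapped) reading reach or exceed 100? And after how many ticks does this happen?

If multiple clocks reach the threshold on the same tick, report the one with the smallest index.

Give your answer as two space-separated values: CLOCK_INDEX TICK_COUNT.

clock 0: start=0, rate=1.5, needs 100-0 = 100; ticks = ceil(100/1.5) = ceil(66.6667) = 67; reading at tick 67 = 0 + 1.5*67 = 100.5000
clock 1: start=46, rate=1.25, needs 100-46 = 54; ticks = ceil(54/1.25) = ceil(43.2000) = 44; reading at tick 44 = 46 + 1.25*44 = 101.0000
clock 2: start=45, rate=1.2, needs 100-45 = 55; ticks = ceil(55/1.2) = ceil(45.8333) = 46; reading at tick 46 = 45 + 1.2*46 = 100.2000
clock 3: start=1, rate=1.5, needs 100-1 = 99; ticks = ceil(99/1.5) = ceil(66.0000) = 66; reading at tick 66 = 1 + 1.5*66 = 100.0000
Minimum tick count = 44; winners = [1]; smallest index = 1

Answer: 1 44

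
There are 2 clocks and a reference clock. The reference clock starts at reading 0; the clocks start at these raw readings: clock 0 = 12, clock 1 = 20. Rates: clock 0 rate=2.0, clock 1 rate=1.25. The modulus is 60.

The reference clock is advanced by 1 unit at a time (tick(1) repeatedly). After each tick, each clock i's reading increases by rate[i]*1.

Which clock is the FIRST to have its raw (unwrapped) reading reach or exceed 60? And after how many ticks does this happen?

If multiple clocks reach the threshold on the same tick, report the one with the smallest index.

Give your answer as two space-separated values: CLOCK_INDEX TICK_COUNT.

Answer: 0 24

Derivation:
clock 0: start=12, rate=2.0, needs 60-12 = 48; ticks = ceil(48/2.0) = ceil(24.0000) = 24; reading at tick 24 = 12 + 2.0*24 = 60.0000
clock 1: start=20, rate=1.25, needs 60-20 = 40; ticks = ceil(40/1.25) = ceil(32.0000) = 32; reading at tick 32 = 20 + 1.25*32 = 60.0000
Minimum tick count = 24; winners = [0]; smallest index = 0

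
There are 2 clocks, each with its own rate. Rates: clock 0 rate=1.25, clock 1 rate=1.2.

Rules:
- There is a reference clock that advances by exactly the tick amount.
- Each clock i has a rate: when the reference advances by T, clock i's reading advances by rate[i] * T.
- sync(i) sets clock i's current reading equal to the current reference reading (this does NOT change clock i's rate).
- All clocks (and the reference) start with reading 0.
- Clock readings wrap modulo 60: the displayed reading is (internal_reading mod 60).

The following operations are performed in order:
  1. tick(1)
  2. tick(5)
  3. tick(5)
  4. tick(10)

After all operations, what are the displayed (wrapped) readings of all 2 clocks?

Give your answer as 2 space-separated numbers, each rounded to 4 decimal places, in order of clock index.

After op 1 tick(1): ref=1.0000 raw=[1.2500 1.2000]
After op 2 tick(5): ref=6.0000 raw=[7.5000 7.2000]
After op 3 tick(5): ref=11.0000 raw=[13.7500 13.2000]
After op 4 tick(10): ref=21.0000 raw=[26.2500 25.2000]
Wrap final raw readings (mod 60): 26.2500 mod 60 = 26.2500; 25.2000 mod 60 = 25.2000

Answer: 26.2500 25.2000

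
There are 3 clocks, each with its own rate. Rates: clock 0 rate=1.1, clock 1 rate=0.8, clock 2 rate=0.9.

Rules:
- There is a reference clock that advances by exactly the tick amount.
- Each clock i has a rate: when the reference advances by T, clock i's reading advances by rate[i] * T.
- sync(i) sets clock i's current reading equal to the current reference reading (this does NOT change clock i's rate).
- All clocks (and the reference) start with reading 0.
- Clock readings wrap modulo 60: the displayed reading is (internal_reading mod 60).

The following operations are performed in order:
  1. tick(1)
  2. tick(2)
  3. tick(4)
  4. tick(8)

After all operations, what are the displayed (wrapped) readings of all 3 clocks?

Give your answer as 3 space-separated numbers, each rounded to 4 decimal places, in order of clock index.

Answer: 16.5000 12.0000 13.5000

Derivation:
After op 1 tick(1): ref=1.0000 raw=[1.1000 0.8000 0.9000]
After op 2 tick(2): ref=3.0000 raw=[3.3000 2.4000 2.7000]
After op 3 tick(4): ref=7.0000 raw=[7.7000 5.6000 6.3000]
After op 4 tick(8): ref=15.0000 raw=[16.5000 12.0000 13.5000]
Wrap final raw readings (mod 60): 16.5000 mod 60 = 16.5000; 12.0000 mod 60 = 12.0000; 13.5000 mod 60 = 13.5000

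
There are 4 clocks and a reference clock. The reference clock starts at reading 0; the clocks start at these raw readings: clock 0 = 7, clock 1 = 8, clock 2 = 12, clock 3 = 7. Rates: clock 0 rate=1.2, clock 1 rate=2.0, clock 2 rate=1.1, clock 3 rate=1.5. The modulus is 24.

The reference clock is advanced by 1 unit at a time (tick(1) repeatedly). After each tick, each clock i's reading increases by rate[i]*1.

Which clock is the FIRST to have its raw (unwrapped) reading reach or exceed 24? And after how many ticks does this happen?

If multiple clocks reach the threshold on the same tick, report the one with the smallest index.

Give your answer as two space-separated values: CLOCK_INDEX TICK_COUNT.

Answer: 1 8

Derivation:
clock 0: start=7, rate=1.2, needs 24-7 = 17; ticks = ceil(17/1.2) = ceil(14.1667) = 15; reading at tick 15 = 7 + 1.2*15 = 25.0000
clock 1: start=8, rate=2.0, needs 24-8 = 16; ticks = ceil(16/2.0) = ceil(8.0000) = 8; reading at tick 8 = 8 + 2.0*8 = 24.0000
clock 2: start=12, rate=1.1, needs 24-12 = 12; ticks = ceil(12/1.1) = ceil(10.9091) = 11; reading at tick 11 = 12 + 1.1*11 = 24.1000
clock 3: start=7, rate=1.5, needs 24-7 = 17; ticks = ceil(17/1.5) = ceil(11.3333) = 12; reading at tick 12 = 7 + 1.5*12 = 25.0000
Minimum tick count = 8; winners = [1]; smallest index = 1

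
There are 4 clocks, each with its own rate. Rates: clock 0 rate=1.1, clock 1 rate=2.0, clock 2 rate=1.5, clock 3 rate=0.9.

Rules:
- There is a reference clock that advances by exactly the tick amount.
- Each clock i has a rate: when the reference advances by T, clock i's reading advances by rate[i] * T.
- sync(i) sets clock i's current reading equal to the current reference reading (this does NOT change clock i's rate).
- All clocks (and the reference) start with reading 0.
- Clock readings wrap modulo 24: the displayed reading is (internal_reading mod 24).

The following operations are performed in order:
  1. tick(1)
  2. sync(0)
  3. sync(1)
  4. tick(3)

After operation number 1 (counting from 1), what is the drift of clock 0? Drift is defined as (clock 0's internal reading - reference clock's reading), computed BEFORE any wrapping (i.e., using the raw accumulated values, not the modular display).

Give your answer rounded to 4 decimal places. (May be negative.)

After op 1 tick(1): ref=1.0000 raw=[1.1000 2.0000 1.5000 0.9000]
Drift of clock 0 after op 1: 1.1000 - 1.0000 = 0.1000

Answer: 0.1000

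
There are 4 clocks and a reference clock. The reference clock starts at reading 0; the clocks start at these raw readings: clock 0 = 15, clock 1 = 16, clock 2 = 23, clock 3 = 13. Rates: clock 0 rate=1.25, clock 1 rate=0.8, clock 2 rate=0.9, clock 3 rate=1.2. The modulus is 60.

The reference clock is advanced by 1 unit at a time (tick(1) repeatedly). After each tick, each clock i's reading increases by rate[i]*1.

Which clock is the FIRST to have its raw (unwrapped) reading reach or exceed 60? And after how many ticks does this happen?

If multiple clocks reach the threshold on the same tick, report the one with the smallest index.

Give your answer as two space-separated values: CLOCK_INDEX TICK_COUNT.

clock 0: start=15, rate=1.25, needs 60-15 = 45; ticks = ceil(45/1.25) = ceil(36.0000) = 36; reading at tick 36 = 15 + 1.25*36 = 60.0000
clock 1: start=16, rate=0.8, needs 60-16 = 44; ticks = ceil(44/0.8) = ceil(55.0000) = 55; reading at tick 55 = 16 + 0.8*55 = 60.0000
clock 2: start=23, rate=0.9, needs 60-23 = 37; ticks = ceil(37/0.9) = ceil(41.1111) = 42; reading at tick 42 = 23 + 0.9*42 = 60.8000
clock 3: start=13, rate=1.2, needs 60-13 = 47; ticks = ceil(47/1.2) = ceil(39.1667) = 40; reading at tick 40 = 13 + 1.2*40 = 61.0000
Minimum tick count = 36; winners = [0]; smallest index = 0

Answer: 0 36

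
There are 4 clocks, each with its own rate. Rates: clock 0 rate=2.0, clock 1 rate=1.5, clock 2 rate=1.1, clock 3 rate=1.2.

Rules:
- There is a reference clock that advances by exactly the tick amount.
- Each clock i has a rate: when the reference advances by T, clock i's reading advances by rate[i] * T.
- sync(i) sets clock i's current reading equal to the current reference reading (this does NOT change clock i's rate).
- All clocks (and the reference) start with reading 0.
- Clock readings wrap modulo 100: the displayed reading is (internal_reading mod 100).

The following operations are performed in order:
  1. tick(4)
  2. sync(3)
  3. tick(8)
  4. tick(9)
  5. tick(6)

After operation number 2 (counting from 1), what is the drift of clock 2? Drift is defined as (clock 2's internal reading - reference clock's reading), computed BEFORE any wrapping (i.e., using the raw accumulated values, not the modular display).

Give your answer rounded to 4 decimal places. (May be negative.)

After op 1 tick(4): ref=4.0000 raw=[8.0000 6.0000 4.4000 4.8000]
After op 2 sync(3): ref=4.0000 raw=[8.0000 6.0000 4.4000 4.0000]
Drift of clock 2 after op 2: 4.4000 - 4.0000 = 0.4000

Answer: 0.4000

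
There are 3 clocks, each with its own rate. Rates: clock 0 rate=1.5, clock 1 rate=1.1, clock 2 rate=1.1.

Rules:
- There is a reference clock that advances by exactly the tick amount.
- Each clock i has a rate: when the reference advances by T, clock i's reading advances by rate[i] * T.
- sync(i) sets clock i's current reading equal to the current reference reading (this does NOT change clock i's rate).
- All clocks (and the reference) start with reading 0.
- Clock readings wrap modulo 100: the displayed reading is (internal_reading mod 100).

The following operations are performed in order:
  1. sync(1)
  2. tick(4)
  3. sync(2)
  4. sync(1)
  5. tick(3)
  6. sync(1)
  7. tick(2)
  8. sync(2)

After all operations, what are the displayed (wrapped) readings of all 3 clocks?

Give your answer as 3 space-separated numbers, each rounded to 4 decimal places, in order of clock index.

Answer: 13.5000 9.2000 9.0000

Derivation:
After op 1 sync(1): ref=0.0000 raw=[0.0000 0.0000 0.0000]
After op 2 tick(4): ref=4.0000 raw=[6.0000 4.4000 4.4000]
After op 3 sync(2): ref=4.0000 raw=[6.0000 4.4000 4.0000]
After op 4 sync(1): ref=4.0000 raw=[6.0000 4.0000 4.0000]
After op 5 tick(3): ref=7.0000 raw=[10.5000 7.3000 7.3000]
After op 6 sync(1): ref=7.0000 raw=[10.5000 7.0000 7.3000]
After op 7 tick(2): ref=9.0000 raw=[13.5000 9.2000 9.5000]
After op 8 sync(2): ref=9.0000 raw=[13.5000 9.2000 9.0000]
Wrap final raw readings (mod 100): 13.5000 mod 100 = 13.5000; 9.2000 mod 100 = 9.2000; 9.0000 mod 100 = 9.0000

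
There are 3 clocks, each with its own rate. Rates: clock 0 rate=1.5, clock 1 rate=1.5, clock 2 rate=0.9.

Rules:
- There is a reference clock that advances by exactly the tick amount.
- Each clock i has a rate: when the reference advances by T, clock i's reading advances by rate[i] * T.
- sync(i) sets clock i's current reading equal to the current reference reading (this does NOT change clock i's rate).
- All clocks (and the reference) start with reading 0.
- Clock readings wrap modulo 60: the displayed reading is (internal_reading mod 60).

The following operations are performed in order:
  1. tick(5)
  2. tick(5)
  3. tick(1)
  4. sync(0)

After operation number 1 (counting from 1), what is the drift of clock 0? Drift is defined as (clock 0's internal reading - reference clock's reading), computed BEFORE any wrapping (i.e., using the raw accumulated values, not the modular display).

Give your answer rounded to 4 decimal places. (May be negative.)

Answer: 2.5000

Derivation:
After op 1 tick(5): ref=5.0000 raw=[7.5000 7.5000 4.5000]
Drift of clock 0 after op 1: 7.5000 - 5.0000 = 2.5000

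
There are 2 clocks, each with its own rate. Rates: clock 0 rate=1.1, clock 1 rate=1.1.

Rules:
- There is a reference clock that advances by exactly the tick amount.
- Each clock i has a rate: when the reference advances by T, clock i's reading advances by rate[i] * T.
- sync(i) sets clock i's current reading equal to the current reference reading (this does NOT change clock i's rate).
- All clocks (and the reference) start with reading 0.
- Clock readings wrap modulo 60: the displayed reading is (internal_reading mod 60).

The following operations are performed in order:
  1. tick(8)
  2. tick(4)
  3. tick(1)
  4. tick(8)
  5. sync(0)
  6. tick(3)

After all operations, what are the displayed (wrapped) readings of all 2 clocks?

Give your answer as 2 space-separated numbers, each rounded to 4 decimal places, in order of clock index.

Answer: 24.3000 26.4000

Derivation:
After op 1 tick(8): ref=8.0000 raw=[8.8000 8.8000]
After op 2 tick(4): ref=12.0000 raw=[13.2000 13.2000]
After op 3 tick(1): ref=13.0000 raw=[14.3000 14.3000]
After op 4 tick(8): ref=21.0000 raw=[23.1000 23.1000]
After op 5 sync(0): ref=21.0000 raw=[21.0000 23.1000]
After op 6 tick(3): ref=24.0000 raw=[24.3000 26.4000]
Wrap final raw readings (mod 60): 24.3000 mod 60 = 24.3000; 26.4000 mod 60 = 26.4000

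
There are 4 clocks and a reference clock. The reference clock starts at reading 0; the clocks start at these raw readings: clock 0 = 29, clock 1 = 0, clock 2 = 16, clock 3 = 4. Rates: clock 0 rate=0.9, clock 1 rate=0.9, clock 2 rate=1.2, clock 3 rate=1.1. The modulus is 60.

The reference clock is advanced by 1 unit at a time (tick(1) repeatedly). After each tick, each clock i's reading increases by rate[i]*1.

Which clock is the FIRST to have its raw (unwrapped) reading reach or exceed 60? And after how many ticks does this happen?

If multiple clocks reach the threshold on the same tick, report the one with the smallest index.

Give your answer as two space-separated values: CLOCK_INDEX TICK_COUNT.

clock 0: start=29, rate=0.9, needs 60-29 = 31; ticks = ceil(31/0.9) = ceil(34.4444) = 35; reading at tick 35 = 29 + 0.9*35 = 60.5000
clock 1: start=0, rate=0.9, needs 60-0 = 60; ticks = ceil(60/0.9) = ceil(66.6667) = 67; reading at tick 67 = 0 + 0.9*67 = 60.3000
clock 2: start=16, rate=1.2, needs 60-16 = 44; ticks = ceil(44/1.2) = ceil(36.6667) = 37; reading at tick 37 = 16 + 1.2*37 = 60.4000
clock 3: start=4, rate=1.1, needs 60-4 = 56; ticks = ceil(56/1.1) = ceil(50.9091) = 51; reading at tick 51 = 4 + 1.1*51 = 60.1000
Minimum tick count = 35; winners = [0]; smallest index = 0

Answer: 0 35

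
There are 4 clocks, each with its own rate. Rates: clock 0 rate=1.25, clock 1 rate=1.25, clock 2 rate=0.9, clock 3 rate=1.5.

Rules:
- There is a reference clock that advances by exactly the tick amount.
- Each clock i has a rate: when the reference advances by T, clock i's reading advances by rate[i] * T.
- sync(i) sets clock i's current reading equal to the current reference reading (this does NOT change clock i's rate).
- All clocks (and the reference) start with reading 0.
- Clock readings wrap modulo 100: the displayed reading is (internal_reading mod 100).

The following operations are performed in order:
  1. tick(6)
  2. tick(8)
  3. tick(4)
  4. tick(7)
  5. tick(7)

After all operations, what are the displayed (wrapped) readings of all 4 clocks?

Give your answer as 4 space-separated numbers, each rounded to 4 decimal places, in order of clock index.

After op 1 tick(6): ref=6.0000 raw=[7.5000 7.5000 5.4000 9.0000]
After op 2 tick(8): ref=14.0000 raw=[17.5000 17.5000 12.6000 21.0000]
After op 3 tick(4): ref=18.0000 raw=[22.5000 22.5000 16.2000 27.0000]
After op 4 tick(7): ref=25.0000 raw=[31.2500 31.2500 22.5000 37.5000]
After op 5 tick(7): ref=32.0000 raw=[40.0000 40.0000 28.8000 48.0000]
Wrap final raw readings (mod 100): 40.0000 mod 100 = 40.0000; 40.0000 mod 100 = 40.0000; 28.8000 mod 100 = 28.8000; 48.0000 mod 100 = 48.0000

Answer: 40.0000 40.0000 28.8000 48.0000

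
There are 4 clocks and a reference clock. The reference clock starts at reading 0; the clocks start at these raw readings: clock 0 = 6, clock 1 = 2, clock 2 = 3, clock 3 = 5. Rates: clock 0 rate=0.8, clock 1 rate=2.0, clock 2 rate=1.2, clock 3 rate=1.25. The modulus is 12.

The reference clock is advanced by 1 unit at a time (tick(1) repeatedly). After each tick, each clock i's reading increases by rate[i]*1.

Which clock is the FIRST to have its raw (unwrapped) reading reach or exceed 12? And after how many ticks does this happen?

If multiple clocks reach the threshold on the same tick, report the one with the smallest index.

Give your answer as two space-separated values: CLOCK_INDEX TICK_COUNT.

Answer: 1 5

Derivation:
clock 0: start=6, rate=0.8, needs 12-6 = 6; ticks = ceil(6/0.8) = ceil(7.5000) = 8; reading at tick 8 = 6 + 0.8*8 = 12.4000
clock 1: start=2, rate=2.0, needs 12-2 = 10; ticks = ceil(10/2.0) = ceil(5.0000) = 5; reading at tick 5 = 2 + 2.0*5 = 12.0000
clock 2: start=3, rate=1.2, needs 12-3 = 9; ticks = ceil(9/1.2) = ceil(7.5000) = 8; reading at tick 8 = 3 + 1.2*8 = 12.6000
clock 3: start=5, rate=1.25, needs 12-5 = 7; ticks = ceil(7/1.25) = ceil(5.6000) = 6; reading at tick 6 = 5 + 1.25*6 = 12.5000
Minimum tick count = 5; winners = [1]; smallest index = 1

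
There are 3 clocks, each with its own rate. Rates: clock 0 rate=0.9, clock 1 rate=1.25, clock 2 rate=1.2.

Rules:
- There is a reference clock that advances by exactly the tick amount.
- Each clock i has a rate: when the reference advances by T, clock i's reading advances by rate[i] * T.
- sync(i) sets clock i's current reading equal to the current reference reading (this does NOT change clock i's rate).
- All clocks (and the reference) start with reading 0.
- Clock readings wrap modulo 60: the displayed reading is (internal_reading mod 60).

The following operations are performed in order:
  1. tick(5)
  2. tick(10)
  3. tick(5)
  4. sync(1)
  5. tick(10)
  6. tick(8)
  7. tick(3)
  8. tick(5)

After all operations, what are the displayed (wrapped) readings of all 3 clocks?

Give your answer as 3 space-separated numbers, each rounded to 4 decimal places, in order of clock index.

After op 1 tick(5): ref=5.0000 raw=[4.5000 6.2500 6.0000]
After op 2 tick(10): ref=15.0000 raw=[13.5000 18.7500 18.0000]
After op 3 tick(5): ref=20.0000 raw=[18.0000 25.0000 24.0000]
After op 4 sync(1): ref=20.0000 raw=[18.0000 20.0000 24.0000]
After op 5 tick(10): ref=30.0000 raw=[27.0000 32.5000 36.0000]
After op 6 tick(8): ref=38.0000 raw=[34.2000 42.5000 45.6000]
After op 7 tick(3): ref=41.0000 raw=[36.9000 46.2500 49.2000]
After op 8 tick(5): ref=46.0000 raw=[41.4000 52.5000 55.2000]
Wrap final raw readings (mod 60): 41.4000 mod 60 = 41.4000; 52.5000 mod 60 = 52.5000; 55.2000 mod 60 = 55.2000

Answer: 41.4000 52.5000 55.2000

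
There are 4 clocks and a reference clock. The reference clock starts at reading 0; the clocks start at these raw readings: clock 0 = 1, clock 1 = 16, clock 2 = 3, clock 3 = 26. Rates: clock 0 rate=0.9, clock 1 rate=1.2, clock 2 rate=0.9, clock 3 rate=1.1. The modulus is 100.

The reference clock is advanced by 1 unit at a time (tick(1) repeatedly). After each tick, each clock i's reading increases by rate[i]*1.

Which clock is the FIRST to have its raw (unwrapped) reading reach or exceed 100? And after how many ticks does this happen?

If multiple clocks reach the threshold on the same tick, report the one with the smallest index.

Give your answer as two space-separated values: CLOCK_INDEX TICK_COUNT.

Answer: 3 68

Derivation:
clock 0: start=1, rate=0.9, needs 100-1 = 99; ticks = ceil(99/0.9) = ceil(110.0000) = 110; reading at tick 110 = 1 + 0.9*110 = 100.0000
clock 1: start=16, rate=1.2, needs 100-16 = 84; ticks = ceil(84/1.2) = ceil(70.0000) = 70; reading at tick 70 = 16 + 1.2*70 = 100.0000
clock 2: start=3, rate=0.9, needs 100-3 = 97; ticks = ceil(97/0.9) = ceil(107.7778) = 108; reading at tick 108 = 3 + 0.9*108 = 100.2000
clock 3: start=26, rate=1.1, needs 100-26 = 74; ticks = ceil(74/1.1) = ceil(67.2727) = 68; reading at tick 68 = 26 + 1.1*68 = 100.8000
Minimum tick count = 68; winners = [3]; smallest index = 3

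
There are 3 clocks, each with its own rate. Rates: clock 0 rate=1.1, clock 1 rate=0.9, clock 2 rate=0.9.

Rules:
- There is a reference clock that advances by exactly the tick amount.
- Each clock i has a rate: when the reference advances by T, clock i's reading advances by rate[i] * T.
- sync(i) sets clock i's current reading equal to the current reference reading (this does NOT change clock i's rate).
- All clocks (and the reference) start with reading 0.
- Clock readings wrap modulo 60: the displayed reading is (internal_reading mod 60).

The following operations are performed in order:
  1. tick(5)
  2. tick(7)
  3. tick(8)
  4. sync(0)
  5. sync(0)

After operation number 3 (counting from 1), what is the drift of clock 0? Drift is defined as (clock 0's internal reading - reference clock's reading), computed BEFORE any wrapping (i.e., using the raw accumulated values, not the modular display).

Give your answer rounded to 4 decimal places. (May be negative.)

Answer: 2.0000

Derivation:
After op 1 tick(5): ref=5.0000 raw=[5.5000 4.5000 4.5000]
After op 2 tick(7): ref=12.0000 raw=[13.2000 10.8000 10.8000]
After op 3 tick(8): ref=20.0000 raw=[22.0000 18.0000 18.0000]
Drift of clock 0 after op 3: 22.0000 - 20.0000 = 2.0000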